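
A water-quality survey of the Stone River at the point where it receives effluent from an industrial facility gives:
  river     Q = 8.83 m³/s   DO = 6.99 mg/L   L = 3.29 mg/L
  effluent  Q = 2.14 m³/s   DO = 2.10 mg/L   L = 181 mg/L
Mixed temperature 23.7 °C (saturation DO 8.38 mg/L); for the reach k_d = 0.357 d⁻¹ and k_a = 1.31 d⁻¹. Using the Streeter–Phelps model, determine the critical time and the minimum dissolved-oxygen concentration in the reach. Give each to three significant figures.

Mixed DO = (8.83×6.99 + 2.14×2.10)/(8.83+2.14) = 66.22/10.97 = 6.036 mg/L.
Mixed L₀ = (8.83×3.29 + 2.14×181)/(10.97) = 416.4/10.97 = 37.96 mg/L.
Initial deficit D₀ = C_s − DO₀ = 8.38 − 6.036 = 2.344 mg/L.
t_c = (1/0.9530) ln[(1.31/0.357)(1 − 2.344×0.9530/(0.357×37.96))] = 1.049 × ln(3.065) = 1.175 d.
D_c = (0.357/1.31) × 37.96 × e^(−0.357×1.175) = 0.2725 × 37.96 × 0.6574 = 6.800 mg/L.
Minimum DO = 8.38 − 6.800 = 1.580 mg/L.

t_c ≈ 1.18 d; minimum DO ≈ 1.58 mg/L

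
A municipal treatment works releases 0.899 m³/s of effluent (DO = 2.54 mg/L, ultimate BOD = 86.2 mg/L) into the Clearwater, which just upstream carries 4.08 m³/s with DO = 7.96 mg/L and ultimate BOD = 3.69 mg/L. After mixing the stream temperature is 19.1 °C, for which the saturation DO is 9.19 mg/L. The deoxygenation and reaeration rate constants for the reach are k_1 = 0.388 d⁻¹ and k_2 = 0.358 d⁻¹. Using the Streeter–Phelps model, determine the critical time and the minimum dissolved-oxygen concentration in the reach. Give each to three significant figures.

t_c ≈ 2.38 d; minimum DO ≈ 1.18 mg/L

Mixed DO = (4.08×7.96 + 0.899×2.54)/(4.08+0.899) = 34.76/4.979 = 6.981 mg/L.
Mixed L₀ = (4.08×3.69 + 0.899×86.2)/(4.979) = 92.55/4.979 = 18.59 mg/L.
Initial deficit D₀ = C_s − DO₀ = 9.19 − 6.981 = 2.209 mg/L.
t_c = (1/-0.03000) ln[(0.358/0.388)(1 − 2.209×-0.03000/(0.388×18.59))] = -33.33 × ln(0.9312) = 2.378 d.
D_c = (0.388/0.358) × 18.59 × e^(−0.388×2.378) = 1.084 × 18.59 × 0.3975 = 8.008 mg/L.
Minimum DO = 9.19 − 8.008 = 1.182 mg/L.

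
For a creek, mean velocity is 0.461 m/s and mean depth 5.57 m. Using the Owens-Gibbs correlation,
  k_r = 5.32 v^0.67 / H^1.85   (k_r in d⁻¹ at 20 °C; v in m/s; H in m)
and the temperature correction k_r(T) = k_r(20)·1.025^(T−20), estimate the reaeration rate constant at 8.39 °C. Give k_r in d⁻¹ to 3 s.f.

k_r ≈ 0.0991 d⁻¹

k_r(20) = 5.32 × 0.461^0.67 / 5.57^1.85 = 5.32 × 0.5952 / 23.98 = 0.1321 d⁻¹.
k_r(8.39) = 0.1321 × 1.025^(8.39−20) = 0.1321 × 0.7508 = 0.09914 d⁻¹.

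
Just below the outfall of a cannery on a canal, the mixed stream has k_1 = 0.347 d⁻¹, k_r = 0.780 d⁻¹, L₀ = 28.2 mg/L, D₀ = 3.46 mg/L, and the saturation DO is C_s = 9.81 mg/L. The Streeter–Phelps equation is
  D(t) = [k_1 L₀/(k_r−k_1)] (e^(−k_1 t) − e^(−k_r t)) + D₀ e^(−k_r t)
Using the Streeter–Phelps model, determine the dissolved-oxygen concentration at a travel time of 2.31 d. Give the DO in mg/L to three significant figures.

DO ≈ 2.83 mg/L

k_1 L₀/(k_r−k_1) = 0.347×28.2/(0.780−0.347) = 9.785/0.4330 = 22.60 mg/L.
e^(−k_1 t) = e^(−0.347×2.310) = 0.4486; e^(−k_r t) = e^(−0.780×2.310) = 0.1650.
D = 22.60 × (0.4486 − 0.1650) + 3.46 × 0.1650 = 6.410 + 0.5709 = 6.981 mg/L.
DO = C_s − D = 9.81 − 6.981 = 2.829 mg/L.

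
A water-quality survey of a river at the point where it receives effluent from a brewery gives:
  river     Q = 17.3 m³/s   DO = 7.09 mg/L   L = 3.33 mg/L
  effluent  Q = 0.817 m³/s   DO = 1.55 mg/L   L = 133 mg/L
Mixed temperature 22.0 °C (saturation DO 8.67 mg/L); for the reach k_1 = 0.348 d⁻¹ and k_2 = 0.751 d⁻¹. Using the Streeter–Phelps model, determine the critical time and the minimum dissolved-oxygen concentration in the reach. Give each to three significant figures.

Mixed DO = (17.3×7.09 + 0.817×1.55)/(17.3+0.817) = 123.9/18.12 = 6.840 mg/L.
Mixed L₀ = (17.3×3.33 + 0.817×133)/(18.12) = 166.3/18.12 = 9.178 mg/L.
Initial deficit D₀ = C_s − DO₀ = 8.67 − 6.840 = 1.830 mg/L.
t_c = (1/0.4030) ln[(0.751/0.348)(1 − 1.830×0.4030/(0.348×9.178))] = 2.481 × ln(1.660) = 1.257 d.
D_c = (0.348/0.751) × 9.178 × e^(−0.348×1.257) = 0.4634 × 9.178 × 0.6456 = 2.746 mg/L.
Minimum DO = 8.67 − 2.746 = 5.924 mg/L.

t_c ≈ 1.26 d; minimum DO ≈ 5.92 mg/L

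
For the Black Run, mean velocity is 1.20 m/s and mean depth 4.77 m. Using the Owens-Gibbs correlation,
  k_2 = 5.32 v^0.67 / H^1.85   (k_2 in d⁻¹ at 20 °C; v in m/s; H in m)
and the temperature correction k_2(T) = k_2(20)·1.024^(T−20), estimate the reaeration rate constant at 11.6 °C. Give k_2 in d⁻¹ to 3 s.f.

k_2 ≈ 0.274 d⁻¹

k_2(20) = 5.32 × 1.20^0.67 / 4.77^1.85 = 5.32 × 1.130 / 18.00 = 0.3340 d⁻¹.
k_2(11.6) = 0.3340 × 1.024^(11.6−20) = 0.3340 × 0.8194 = 0.2736 d⁻¹.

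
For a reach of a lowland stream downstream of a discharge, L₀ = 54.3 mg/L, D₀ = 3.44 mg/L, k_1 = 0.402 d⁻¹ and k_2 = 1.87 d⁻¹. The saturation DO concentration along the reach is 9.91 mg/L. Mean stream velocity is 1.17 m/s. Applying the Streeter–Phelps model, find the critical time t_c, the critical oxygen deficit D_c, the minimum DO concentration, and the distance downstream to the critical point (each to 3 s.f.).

t_c = [1/(k_2−k_1)] ln[(k_2/k_1)(1 − D₀(k_2−k_1)/(k_1 L₀))]
= [1/(1.87−0.402)] ln[(1.87/0.402)(1 − 3.44×1.468/(0.402×54.3))]
= (1/1.468) ln[4.652 × 0.7687] = 0.6812 × ln(3.576) = 0.6812 × 1.274 = 0.8679 d.
D_c = (k_1/k_2) L₀ e^(−k_1 t_c) = (0.402/1.87) × 54.3 × e^(−0.402×0.8679) = 0.2150 × 54.3 × 0.7055 = 8.235 mg/L.
Minimum DO = C_s − D_c = 9.91 − 8.235 = 1.675 mg/L.
x_c = v t_c = 1.17 m/s × 0.8679 d × 86400 s/d = 87740 m ≈ 87.7 km.

t_c ≈ 0.868 d; D_c ≈ 8.23 mg/L; min DO ≈ 1.68 mg/L; x_c ≈ 87.7 km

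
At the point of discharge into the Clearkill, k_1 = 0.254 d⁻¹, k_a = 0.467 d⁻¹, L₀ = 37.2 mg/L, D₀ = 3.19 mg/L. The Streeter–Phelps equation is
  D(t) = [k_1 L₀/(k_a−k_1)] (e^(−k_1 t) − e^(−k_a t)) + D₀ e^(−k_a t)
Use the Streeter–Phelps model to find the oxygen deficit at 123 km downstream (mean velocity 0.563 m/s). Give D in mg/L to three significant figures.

D ≈ 10.7 mg/L

Travel time t = x/v = 123 km / (0.563 m/s) = 123000 m / 0.563 m/s = 218500 s = 2.529 d.
k_1 L₀/(k_a−k_1) = 0.254×37.2/(0.467−0.254) = 9.449/0.2130 = 44.36 mg/L.
e^(−k_1 t) = e^(−0.254×2.529) = 0.5261; e^(−k_a t) = e^(−0.467×2.529) = 0.3070.
D = 44.36 × (0.5261 − 0.3070) + 3.19 × 0.3070 = 9.719 + 0.9794 = 10.70 mg/L.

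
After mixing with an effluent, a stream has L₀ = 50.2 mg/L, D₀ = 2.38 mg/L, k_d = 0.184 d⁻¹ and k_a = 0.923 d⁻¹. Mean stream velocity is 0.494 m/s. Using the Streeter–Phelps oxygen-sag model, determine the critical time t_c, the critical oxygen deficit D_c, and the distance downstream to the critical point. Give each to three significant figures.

t_c ≈ 1.90 d; D_c ≈ 7.06 mg/L; x_c ≈ 80.9 km

At the critical point dD/dt = 0, so k_d L₀ e^(−k_d t) = k_a D. Substituting D(t) from the Streeter–Phelps equation and solving for t gives
t_c = ln[(k_a/k_d)(1 − D₀(k_a−k_d)/(k_d L₀))] / (k_a−k_d).
Here k_a−k_d = 0.7390 d⁻¹ and 1 − D₀(k_a−k_d)/(k_d L₀) = 1 − 2.38×0.7390/(0.184×50.2) = 0.8096, so
t_c = ln(5.016 × 0.8096) / 0.7390 = 1.401 / 0.7390 = 1.896 d.
L(t_c) = L₀ e^(−k_d t_c) = 50.2 × 0.7054 = 35.41 mg/L, and at the critical point k_a D_c = k_d L, so D_c = (0.184/0.923) × 35.41 = 7.060 mg/L.
x_c = v t_c = 0.494 m/s × 1.896 d × 86400 s/d = 80940 m ≈ 80.9 km.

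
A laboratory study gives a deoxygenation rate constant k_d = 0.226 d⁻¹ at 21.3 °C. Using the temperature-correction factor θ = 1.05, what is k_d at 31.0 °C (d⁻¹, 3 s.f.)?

k_d(T₂) = k_d(T₁) · θ^(T₂−T₁) = 0.226 × 1.05^(31.0−21.3)
= 0.226 × 1.05^9.70 = 0.226 × 1.605 = 0.3628 d⁻¹.

k_d ≈ 0.363 d⁻¹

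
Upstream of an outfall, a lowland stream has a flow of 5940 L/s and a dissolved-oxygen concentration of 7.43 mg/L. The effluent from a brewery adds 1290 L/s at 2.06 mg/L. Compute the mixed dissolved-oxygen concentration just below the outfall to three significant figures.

6.47 mg/L

Flow-weighted mixing: C = (Q_r C_r + Q_w C_w)/(Q_r + Q_w)
= (5940×7.43 + 1290×2.06)/(5940 + 1290) = 46790/7230 = 6.472 mg/L.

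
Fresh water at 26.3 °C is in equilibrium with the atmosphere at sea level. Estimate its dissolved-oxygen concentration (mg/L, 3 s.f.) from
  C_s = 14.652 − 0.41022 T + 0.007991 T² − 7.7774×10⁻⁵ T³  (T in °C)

C_s ≈ 7.98 mg/L

C_s = 14.652 − 0.41022×26.3 + 0.007991×26.3² − 7.7774×10⁻⁵×26.3³ = 7.976 mg/L.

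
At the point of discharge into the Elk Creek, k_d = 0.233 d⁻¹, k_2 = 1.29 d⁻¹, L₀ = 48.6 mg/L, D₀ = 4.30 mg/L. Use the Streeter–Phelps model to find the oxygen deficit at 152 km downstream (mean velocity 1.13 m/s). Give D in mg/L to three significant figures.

Travel time t = x/v = 152 km / (1.13 m/s) = 152000 m / 1.13 m/s = 134500 s = 1.557 d.
k_d L₀/(k_2−k_d) = 0.233×48.6/(1.29−0.233) = 11.32/1.057 = 10.71 mg/L.
e^(−k_d t) = e^(−0.233×1.557) = 0.6958; e^(−k_2 t) = e^(−1.29×1.557) = 0.1342.
D = 10.71 × (0.6958 − 0.1342) + 4.30 × 0.1342 = 6.016 + 0.5771 = 6.593 mg/L.

D ≈ 6.59 mg/L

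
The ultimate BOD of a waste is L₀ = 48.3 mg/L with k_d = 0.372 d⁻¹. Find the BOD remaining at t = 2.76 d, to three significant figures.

L_t = L₀ e^(−k_d t) = 48.3 × e^(−0.372×2.76) = 48.3 × 0.3582 = 17.30 mg/L.

L ≈ 17.3 mg/L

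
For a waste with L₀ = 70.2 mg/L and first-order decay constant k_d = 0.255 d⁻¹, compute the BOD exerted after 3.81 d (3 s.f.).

y ≈ 43.6 mg/L

y_t = L₀(1 − e^(−k_d t)) = 70.2 × (1 − e^(−0.255×3.81))
= 70.2 × (1 − 0.3785) = 70.2 × 0.6215 = 43.63 mg/L.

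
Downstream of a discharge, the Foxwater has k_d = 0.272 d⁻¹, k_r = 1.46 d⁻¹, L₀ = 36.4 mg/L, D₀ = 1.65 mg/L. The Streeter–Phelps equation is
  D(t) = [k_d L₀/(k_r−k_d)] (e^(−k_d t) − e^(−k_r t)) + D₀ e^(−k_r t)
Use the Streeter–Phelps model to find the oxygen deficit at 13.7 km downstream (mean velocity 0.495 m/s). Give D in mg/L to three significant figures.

D ≈ 3.45 mg/L

Travel time t = x/v = 13.7 km / (0.495 m/s) = 13700 m / 0.495 m/s = 27680 s = 0.3203 d.
k_d L₀/(k_r−k_d) = 0.272×36.4/(1.46−0.272) = 9.901/1.188 = 8.334 mg/L.
e^(−k_d t) = e^(−0.272×0.3203) = 0.9166; e^(−k_r t) = e^(−1.46×0.3203) = 0.6265.
D = 8.334 × (0.9166 − 0.6265) + 1.65 × 0.6265 = 2.418 + 1.034 = 3.451 mg/L.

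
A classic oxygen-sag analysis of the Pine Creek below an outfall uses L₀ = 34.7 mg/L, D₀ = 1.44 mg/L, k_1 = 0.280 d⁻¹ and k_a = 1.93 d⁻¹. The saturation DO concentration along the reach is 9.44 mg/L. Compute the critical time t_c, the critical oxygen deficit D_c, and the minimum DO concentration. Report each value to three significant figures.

t_c = [1/(k_a−k_1)] ln[(k_a/k_1)(1 − D₀(k_a−k_1)/(k_1 L₀))]
= [1/(1.93−0.280)] ln[(1.93/0.280)(1 − 1.44×1.650/(0.280×34.7))]
= (1/1.650) ln[6.893 × 0.7555] = 0.6061 × ln(5.207) = 0.6061 × 1.650 = 1.000 d.
D_c = (k_1/k_a) L₀ e^(−k_1 t_c) = (0.280/1.93) × 34.7 × e^(−0.280×1.000) = 0.1451 × 34.7 × 0.7558 = 3.805 mg/L.
Minimum DO = C_s − D_c = 9.44 − 3.805 = 5.635 mg/L.

t_c ≈ 1.00 d; D_c ≈ 3.80 mg/L; min DO ≈ 5.64 mg/L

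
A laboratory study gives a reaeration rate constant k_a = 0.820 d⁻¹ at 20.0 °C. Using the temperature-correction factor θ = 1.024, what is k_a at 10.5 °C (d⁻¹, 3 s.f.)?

k_a ≈ 0.655 d⁻¹

k_a(T₂) = k_a(T₁) · θ^(T₂−T₁) = 0.820 × 1.024^(10.5−20.0)
= 0.820 × 1.024^-9.50 = 0.820 × 0.7983 = 0.6546 d⁻¹.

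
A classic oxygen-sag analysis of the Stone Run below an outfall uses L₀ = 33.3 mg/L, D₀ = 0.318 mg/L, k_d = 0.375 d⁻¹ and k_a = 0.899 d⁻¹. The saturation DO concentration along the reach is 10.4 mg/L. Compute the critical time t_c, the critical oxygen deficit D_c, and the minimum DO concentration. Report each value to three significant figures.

At the critical point dD/dt = 0, so k_d L₀ e^(−k_d t) = k_a D. Substituting D(t) from the Streeter–Phelps equation and solving for t gives
t_c = ln[(k_a/k_d)(1 − D₀(k_a−k_d)/(k_d L₀))] / (k_a−k_d).
Here k_a−k_d = 0.5240 d⁻¹ and 1 − D₀(k_a−k_d)/(k_d L₀) = 1 − 0.318×0.5240/(0.375×33.3) = 0.9867, so
t_c = ln(2.397 × 0.9867) / 0.5240 = 0.8609 / 0.5240 = 1.643 d.
L(t_c) = L₀ e^(−k_d t_c) = 33.3 × 0.5400 = 17.98 mg/L, and at the critical point k_a D_c = k_d L, so D_c = (0.375/0.899) × 17.98 = 7.501 mg/L.
Minimum DO = C_s − D_c = 10.4 − 7.501 = 2.899 mg/L.

t_c ≈ 1.64 d; D_c ≈ 7.50 mg/L; min DO ≈ 2.90 mg/L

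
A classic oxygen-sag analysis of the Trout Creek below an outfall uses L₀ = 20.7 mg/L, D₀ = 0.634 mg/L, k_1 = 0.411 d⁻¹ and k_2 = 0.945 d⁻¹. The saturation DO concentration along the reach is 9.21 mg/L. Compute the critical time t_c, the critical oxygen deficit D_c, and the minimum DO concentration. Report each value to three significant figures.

t_c = [1/(k_2−k_1)] ln[(k_2/k_1)(1 − D₀(k_2−k_1)/(k_1 L₀))]
= [1/(0.945−0.411)] ln[(0.945/0.411)(1 − 0.634×0.5340/(0.411×20.7))]
= (1/0.5340) ln[2.299 × 0.9602] = 1.873 × ln(2.208) = 1.873 × 0.7920 = 1.483 d.
L(t_c) = L₀ e^(−k_1 t_c) = 20.7 × 0.5436 = 11.25 mg/L, and at the critical point k_2 D_c = k_1 L, so D_c = (0.411/0.945) × 11.25 = 4.894 mg/L.
Minimum DO = C_s − D_c = 9.21 − 4.894 = 4.316 mg/L.

t_c ≈ 1.48 d; D_c ≈ 4.89 mg/L; min DO ≈ 4.32 mg/L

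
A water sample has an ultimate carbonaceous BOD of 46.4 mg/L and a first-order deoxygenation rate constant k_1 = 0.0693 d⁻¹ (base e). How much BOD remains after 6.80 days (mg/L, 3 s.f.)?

L_t = L₀ e^(−k_1 t) = 46.4 × e^(−0.0693×6.80) = 46.4 × 0.6242 = 28.96 mg/L.

L ≈ 29.0 mg/L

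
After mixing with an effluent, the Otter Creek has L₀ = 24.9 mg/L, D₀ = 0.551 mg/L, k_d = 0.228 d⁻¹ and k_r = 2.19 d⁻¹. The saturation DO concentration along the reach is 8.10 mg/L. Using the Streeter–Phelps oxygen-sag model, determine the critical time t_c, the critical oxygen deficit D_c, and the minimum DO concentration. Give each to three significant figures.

t_c ≈ 1.05 d; D_c ≈ 2.04 mg/L; min DO ≈ 6.06 mg/L

With k_r/k_d = 9.605 and 1 − D₀(k_r−k_d)/(k_d L₀) = 0.8096,
t_c = ln(9.605 × 0.8096) / (2.19 − 0.228) = ln(7.776) / 1.962 = 2.051/1.962 = 1.045 d.
L(t_c) = L₀ e^(−k_d t_c) = 24.9 × 0.7879 = 19.62 mg/L, and at the critical point k_r D_c = k_d L, so D_c = (0.228/2.19) × 19.62 = 2.043 mg/L.
Minimum DO = C_s − D_c = 8.10 − 2.043 = 6.057 mg/L.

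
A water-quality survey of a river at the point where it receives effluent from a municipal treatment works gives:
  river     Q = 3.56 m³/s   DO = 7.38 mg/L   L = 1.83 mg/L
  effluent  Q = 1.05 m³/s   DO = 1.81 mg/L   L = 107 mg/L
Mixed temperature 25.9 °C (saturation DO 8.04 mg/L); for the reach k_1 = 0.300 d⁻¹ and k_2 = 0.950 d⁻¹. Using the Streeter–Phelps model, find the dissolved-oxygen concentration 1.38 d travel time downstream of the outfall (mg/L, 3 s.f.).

Mixed DO = (3.56×7.38 + 1.05×1.81)/(3.56+1.05) = 28.17/4.610 = 6.111 mg/L.
Mixed L₀ = (3.56×1.83 + 1.05×107)/(4.610) = 118.9/4.610 = 25.78 mg/L.
Initial deficit D₀ = C_s − DO₀ = 8.04 − 6.111 = 1.929 mg/L.
D(1.38) = [0.300×25.78/(0.950−0.300)](e^(−0.300×1.38) − e^(−0.950×1.38)) + 1.929 e^(−0.950×1.38)
= 11.90 × (0.6610 − 0.2696) + 1.929 × 0.2696 = 5.178 mg/L.
DO = 8.04 − 5.178 = 2.862 mg/L.

DO ≈ 2.86 mg/L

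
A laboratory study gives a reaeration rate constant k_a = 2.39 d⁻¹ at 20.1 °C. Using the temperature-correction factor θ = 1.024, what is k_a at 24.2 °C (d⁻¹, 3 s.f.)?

k_a(T₂) = k_a(T₁) · θ^(T₂−T₁) = 2.39 × 1.024^(24.2−20.1)
= 2.39 × 1.024^4.10 = 2.39 × 1.102 = 2.634 d⁻¹.

k_a ≈ 2.63 d⁻¹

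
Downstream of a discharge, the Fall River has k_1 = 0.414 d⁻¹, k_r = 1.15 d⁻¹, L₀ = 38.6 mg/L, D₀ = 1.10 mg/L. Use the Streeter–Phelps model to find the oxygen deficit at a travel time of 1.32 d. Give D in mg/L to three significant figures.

D ≈ 8.05 mg/L

k_1 L₀/(k_r−k_1) = 0.414×38.6/(1.15−0.414) = 15.98/0.7360 = 21.71 mg/L.
e^(−k_1 t) = e^(−0.414×1.320) = 0.5790; e^(−k_r t) = e^(−1.15×1.320) = 0.2191.
D = 21.71 × (0.5790 − 0.2191) + 1.10 × 0.2191 = 7.813 + 0.2411 = 8.054 mg/L.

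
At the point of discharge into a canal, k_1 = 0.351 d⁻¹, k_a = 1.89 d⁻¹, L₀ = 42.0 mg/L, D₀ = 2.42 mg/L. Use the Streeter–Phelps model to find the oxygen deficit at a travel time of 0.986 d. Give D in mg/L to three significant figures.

D ≈ 5.67 mg/L

k_1 L₀/(k_a−k_1) = 0.351×42.0/(1.89−0.351) = 14.74/1.539 = 9.579 mg/L.
e^(−k_1 t) = e^(−0.351×0.9860) = 0.7075; e^(−k_a t) = e^(−1.89×0.9860) = 0.1551.
D = 9.579 × (0.7075 − 0.1551) + 2.42 × 0.1551 = 5.291 + 0.3754 = 5.666 mg/L.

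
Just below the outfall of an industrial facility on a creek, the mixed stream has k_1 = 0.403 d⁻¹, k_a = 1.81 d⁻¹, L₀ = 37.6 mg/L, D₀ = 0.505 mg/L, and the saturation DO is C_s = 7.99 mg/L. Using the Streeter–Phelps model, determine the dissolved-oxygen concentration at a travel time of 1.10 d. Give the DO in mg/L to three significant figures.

k_1 L₀/(k_a−k_1) = 0.403×37.6/(1.81−0.403) = 15.15/1.407 = 10.77 mg/L.
e^(−k_1 t) = e^(−0.403×1.100) = 0.6419; e^(−k_a t) = e^(−1.81×1.100) = 0.1366.
D = 10.77 × (0.6419 − 0.1366) + 0.505 × 0.1366 = 5.442 + 0.06896 = 5.511 mg/L.
DO = C_s − D = 7.99 − 5.511 = 2.479 mg/L.

DO ≈ 2.48 mg/L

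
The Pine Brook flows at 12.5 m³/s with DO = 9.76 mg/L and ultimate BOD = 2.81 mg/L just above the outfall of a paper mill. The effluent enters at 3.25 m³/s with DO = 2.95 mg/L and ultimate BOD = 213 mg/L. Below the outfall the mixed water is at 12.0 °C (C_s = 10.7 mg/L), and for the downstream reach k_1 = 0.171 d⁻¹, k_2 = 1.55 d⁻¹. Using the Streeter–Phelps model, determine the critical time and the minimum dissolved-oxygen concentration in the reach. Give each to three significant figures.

Mixed DO = (12.5×9.76 + 3.25×2.95)/(12.5+3.25) = 131.6/15.75 = 8.355 mg/L.
Mixed L₀ = (12.5×2.81 + 3.25×213)/(15.75) = 727.4/15.75 = 46.18 mg/L.
Initial deficit D₀ = C_s − DO₀ = 10.7 − 8.355 = 2.345 mg/L.
t_c = (1/1.379) ln[(1.55/0.171)(1 − 2.345×1.379/(0.171×46.18))] = 0.7252 × ln(5.352) = 1.216 d.
D_c = (0.171/1.55) × 46.18 × e^(−0.171×1.216) = 0.1103 × 46.18 × 0.8122 = 4.138 mg/L.
Minimum DO = 10.7 − 4.138 = 6.562 mg/L.

t_c ≈ 1.22 d; minimum DO ≈ 6.56 mg/L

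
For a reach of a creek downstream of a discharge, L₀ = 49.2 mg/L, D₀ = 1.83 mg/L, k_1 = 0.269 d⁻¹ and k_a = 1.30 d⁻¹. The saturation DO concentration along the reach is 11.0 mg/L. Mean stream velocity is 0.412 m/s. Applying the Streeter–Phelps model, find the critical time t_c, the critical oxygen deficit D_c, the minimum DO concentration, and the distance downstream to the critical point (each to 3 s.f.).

t_c ≈ 1.38 d; D_c ≈ 7.03 mg/L; min DO ≈ 3.97 mg/L; x_c ≈ 49.1 km

t_c = [1/(k_a−k_1)] ln[(k_a/k_1)(1 − D₀(k_a−k_1)/(k_1 L₀))]
= [1/(1.30−0.269)] ln[(1.30/0.269)(1 − 1.83×1.031/(0.269×49.2))]
= (1/1.031) ln[4.833 × 0.8574] = 0.9699 × ln(4.144) = 0.9699 × 1.422 = 1.379 d.
L(t_c) = L₀ e^(−k_1 t_c) = 49.2 × 0.6901 = 33.95 mg/L, and at the critical point k_a D_c = k_1 L, so D_c = (0.269/1.30) × 33.95 = 7.026 mg/L.
Minimum DO = C_s − D_c = 11.0 − 7.026 = 3.974 mg/L.
x_c = v t_c = 0.412 m/s × 1.379 d × 86400 s/d = 49080 m ≈ 49.1 km.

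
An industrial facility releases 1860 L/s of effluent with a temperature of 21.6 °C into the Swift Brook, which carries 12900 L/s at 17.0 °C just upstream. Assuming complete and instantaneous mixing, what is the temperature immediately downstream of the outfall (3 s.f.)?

17.6 °C

Flow-weighted mixing: C = (Q_r C_r + Q_w C_w)/(Q_r + Q_w)
= (12900×17.0 + 1860×21.6)/(12900 + 1860) = 259500/14760 = 17.58 °C.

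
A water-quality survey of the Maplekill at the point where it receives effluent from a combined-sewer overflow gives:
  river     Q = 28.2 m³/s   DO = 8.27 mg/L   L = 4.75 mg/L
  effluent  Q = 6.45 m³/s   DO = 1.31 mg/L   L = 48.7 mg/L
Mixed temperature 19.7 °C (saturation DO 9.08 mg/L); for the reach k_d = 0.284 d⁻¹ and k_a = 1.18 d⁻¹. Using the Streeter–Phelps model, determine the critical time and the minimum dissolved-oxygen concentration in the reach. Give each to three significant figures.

t_c ≈ 0.785 d; minimum DO ≈ 6.59 mg/L

Mixed DO = (28.2×8.27 + 6.45×1.31)/(28.2+6.45) = 241.7/34.65 = 6.974 mg/L.
Mixed L₀ = (28.2×4.75 + 6.45×48.7)/(34.65) = 448.1/34.65 = 12.93 mg/L.
Initial deficit D₀ = C_s − DO₀ = 9.08 − 6.974 = 2.106 mg/L.
t_c = (1/0.8960) ln[(1.18/0.284)(1 − 2.106×0.8960/(0.284×12.93))] = 1.116 × ln(2.020) = 0.7850 d.
D_c = (0.284/1.18) × 12.93 × e^(−0.284×0.7850) = 0.2407 × 12.93 × 0.8002 = 2.490 mg/L.
Minimum DO = 9.08 − 2.490 = 6.590 mg/L.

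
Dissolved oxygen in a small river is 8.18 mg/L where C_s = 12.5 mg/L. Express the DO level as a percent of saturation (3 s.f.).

% saturation = C/C_s × 100 = 8.18/12.5 × 100 = 65.4 %.

65.4 % saturation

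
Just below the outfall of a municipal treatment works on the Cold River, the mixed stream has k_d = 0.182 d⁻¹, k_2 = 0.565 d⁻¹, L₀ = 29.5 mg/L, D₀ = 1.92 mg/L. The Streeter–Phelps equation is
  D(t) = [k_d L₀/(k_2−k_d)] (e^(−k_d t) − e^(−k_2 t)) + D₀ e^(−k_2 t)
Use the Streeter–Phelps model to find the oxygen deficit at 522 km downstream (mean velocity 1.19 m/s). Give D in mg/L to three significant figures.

Travel time t = x/v = 522 km / (1.19 m/s) = 522000 m / 1.19 m/s = 438700 s = 5.077 d.
k_d L₀/(k_2−k_d) = 0.182×29.5/(0.565−0.182) = 5.369/0.3830 = 14.02 mg/L.
e^(−k_d t) = e^(−0.182×5.077) = 0.3969; e^(−k_2 t) = e^(−0.565×5.077) = 0.05678.
D = 14.02 × (0.3969 − 0.05678) + 1.92 × 0.05678 = 4.768 + 0.1090 = 4.877 mg/L.

D ≈ 4.88 mg/L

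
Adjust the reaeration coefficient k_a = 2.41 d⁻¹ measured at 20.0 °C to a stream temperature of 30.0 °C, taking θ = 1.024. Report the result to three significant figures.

k_a ≈ 3.06 d⁻¹

k_a(T₂) = k_a(T₁) · θ^(T₂−T₁) = 2.41 × 1.024^(30.0−20.0)
= 2.41 × 1.024^10.0 = 2.41 × 1.268 = 3.055 d⁻¹.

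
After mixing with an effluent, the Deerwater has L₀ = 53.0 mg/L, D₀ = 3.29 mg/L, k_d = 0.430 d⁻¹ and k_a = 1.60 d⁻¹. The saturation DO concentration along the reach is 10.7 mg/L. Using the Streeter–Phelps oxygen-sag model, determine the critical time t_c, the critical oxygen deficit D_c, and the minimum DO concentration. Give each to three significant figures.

t_c ≈ 0.965 d; D_c ≈ 9.41 mg/L; min DO ≈ 1.29 mg/L

With k_a/k_d = 3.721 and 1 − D₀(k_a−k_d)/(k_d L₀) = 0.8311,
t_c = ln(3.721 × 0.8311) / (1.60 − 0.430) = ln(3.092) / 1.170 = 1.129/1.170 = 0.9649 d.
L(t_c) = L₀ e^(−k_d t_c) = 53.0 × 0.6604 = 35.00 mg/L, and at the critical point k_a D_c = k_d L, so D_c = (0.430/1.60) × 35.00 = 9.406 mg/L.
Minimum DO = C_s − D_c = 10.7 − 9.406 = 1.294 mg/L.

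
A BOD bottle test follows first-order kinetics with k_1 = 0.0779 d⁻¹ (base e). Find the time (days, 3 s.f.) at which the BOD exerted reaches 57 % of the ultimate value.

t ≈ 10.8 d

y/L₀ = 1 − e^(−k_1 t) = 0.57 ⇒ e^(−k_1 t) = 0.430
t = −ln(0.430) / 0.0779 = 0.8440 / 0.0779 = 10.83 d.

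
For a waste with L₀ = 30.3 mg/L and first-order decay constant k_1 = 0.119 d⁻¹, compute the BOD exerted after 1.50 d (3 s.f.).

y_t = L₀(1 − e^(−k_1 t)) = 30.3 × (1 − e^(−0.119×1.50))
= 30.3 × (1 − 0.8365) = 30.3 × 0.1635 = 4.953 mg/L.

y ≈ 4.95 mg/L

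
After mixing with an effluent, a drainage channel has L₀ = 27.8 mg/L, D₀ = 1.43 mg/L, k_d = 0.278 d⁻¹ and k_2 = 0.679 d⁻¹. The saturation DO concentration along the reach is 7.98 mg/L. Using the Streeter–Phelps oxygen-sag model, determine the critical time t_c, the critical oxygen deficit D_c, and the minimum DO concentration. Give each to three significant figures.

t_c = [1/(k_2−k_d)] ln[(k_2/k_d)(1 − D₀(k_2−k_d)/(k_d L₀))]
= [1/(0.679−0.278)] ln[(0.679/0.278)(1 − 1.43×0.4010/(0.278×27.8))]
= (1/0.4010) ln[2.442 × 0.9258] = 2.494 × ln(2.261) = 2.494 × 0.8159 = 2.035 d.
L(t_c) = L₀ e^(−k_d t_c) = 27.8 × 0.5680 = 15.79 mg/L, and at the critical point k_2 D_c = k_d L, so D_c = (0.278/0.679) × 15.79 = 6.465 mg/L.
Minimum DO = C_s − D_c = 7.98 − 6.465 = 1.515 mg/L.

t_c ≈ 2.03 d; D_c ≈ 6.46 mg/L; min DO ≈ 1.52 mg/L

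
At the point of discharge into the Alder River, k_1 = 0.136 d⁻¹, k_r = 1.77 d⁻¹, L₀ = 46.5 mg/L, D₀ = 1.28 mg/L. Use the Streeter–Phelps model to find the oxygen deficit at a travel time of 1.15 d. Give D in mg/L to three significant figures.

k_1 L₀/(k_r−k_1) = 0.136×46.5/(1.77−0.136) = 6.324/1.634 = 3.870 mg/L.
e^(−k_1 t) = e^(−0.136×1.150) = 0.8552; e^(−k_r t) = e^(−1.77×1.150) = 0.1306.
D = 3.870 × (0.8552 − 0.1306) + 1.28 × 0.1306 = 2.804 + 0.1672 = 2.972 mg/L.

D ≈ 2.97 mg/L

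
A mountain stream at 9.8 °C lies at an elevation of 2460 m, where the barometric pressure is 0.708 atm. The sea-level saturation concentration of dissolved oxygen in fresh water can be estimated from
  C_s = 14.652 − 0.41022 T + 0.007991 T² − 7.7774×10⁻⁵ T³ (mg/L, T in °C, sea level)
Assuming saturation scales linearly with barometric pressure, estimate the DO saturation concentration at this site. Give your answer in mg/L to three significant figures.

At sea level: C_s = 14.652 − 0.41022×9.8 + 0.007991×9.8² − 7.7774×10⁻⁵×9.8³ = 11.33 mg/L.
Pressure correction: C_s' = 11.33 × 0.708 = 8.019 mg/L.

C_s ≈ 8.02 mg/L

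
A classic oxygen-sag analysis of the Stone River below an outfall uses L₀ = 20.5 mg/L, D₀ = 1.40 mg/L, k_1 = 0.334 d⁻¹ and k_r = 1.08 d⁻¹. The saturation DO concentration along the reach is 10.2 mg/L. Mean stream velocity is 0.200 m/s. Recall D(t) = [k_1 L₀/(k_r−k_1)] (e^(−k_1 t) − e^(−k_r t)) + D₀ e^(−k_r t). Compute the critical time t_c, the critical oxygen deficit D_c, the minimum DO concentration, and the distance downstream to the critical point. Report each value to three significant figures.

t_c ≈ 1.35 d; D_c ≈ 4.04 mg/L; min DO ≈ 6.16 mg/L; x_c ≈ 23.4 km

At the critical point dD/dt = 0, so k_1 L₀ e^(−k_1 t) = k_r D. Substituting D(t) from the Streeter–Phelps equation and solving for t gives
t_c = ln[(k_r/k_1)(1 − D₀(k_r−k_1)/(k_1 L₀))] / (k_r−k_1).
Here k_r−k_1 = 0.7460 d⁻¹ and 1 − D₀(k_r−k_1)/(k_1 L₀) = 1 − 1.40×0.7460/(0.334×20.5) = 0.8475, so
t_c = ln(3.234 × 0.8475) / 0.7460 = 1.008 / 0.7460 = 1.351 d.
D_c = (k_1/k_r) L₀ e^(−k_1 t_c) = (0.334/1.08) × 20.5 × e^(−0.334×1.351) = 0.3093 × 20.5 × 0.6368 = 4.037 mg/L.
Minimum DO = C_s − D_c = 10.2 − 4.037 = 6.163 mg/L.
x_c = v t_c = 0.200 m/s × 1.351 d × 86400 s/d = 23350 m ≈ 23.4 km.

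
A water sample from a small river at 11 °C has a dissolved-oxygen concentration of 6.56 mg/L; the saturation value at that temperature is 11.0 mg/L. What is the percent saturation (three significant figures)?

59.6 % saturation

% saturation = C/C_s × 100 = 6.56/11.0 × 100 = 59.6 %.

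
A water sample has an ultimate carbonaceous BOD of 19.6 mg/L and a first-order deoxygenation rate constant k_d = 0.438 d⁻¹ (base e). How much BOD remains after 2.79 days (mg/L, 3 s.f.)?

L ≈ 5.77 mg/L

L_t = L₀ e^(−k_d t) = 19.6 × e^(−0.438×2.79) = 19.6 × 0.2946 = 5.775 mg/L.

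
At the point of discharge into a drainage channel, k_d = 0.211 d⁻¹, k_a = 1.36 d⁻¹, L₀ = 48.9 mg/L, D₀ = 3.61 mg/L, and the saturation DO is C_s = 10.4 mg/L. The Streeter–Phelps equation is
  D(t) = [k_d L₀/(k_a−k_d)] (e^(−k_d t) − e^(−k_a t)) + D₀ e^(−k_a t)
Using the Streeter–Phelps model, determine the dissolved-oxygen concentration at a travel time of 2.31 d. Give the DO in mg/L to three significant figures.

k_d L₀/(k_a−k_d) = 0.211×48.9/(1.36−0.211) = 10.32/1.149 = 8.980 mg/L.
e^(−k_d t) = e^(−0.211×2.310) = 0.6142; e^(−k_a t) = e^(−1.36×2.310) = 0.04321.
D = 8.980 × (0.6142 − 0.04321) + 3.61 × 0.04321 = 5.128 + 0.1560 = 5.284 mg/L.
DO = C_s − D = 10.4 − 5.284 = 5.116 mg/L.

DO ≈ 5.12 mg/L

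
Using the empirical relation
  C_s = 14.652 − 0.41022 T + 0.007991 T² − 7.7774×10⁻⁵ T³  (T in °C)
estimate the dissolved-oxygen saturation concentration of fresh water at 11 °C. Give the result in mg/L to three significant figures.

C_s = 14.652 − 0.41022×11 + 0.007991×11² − 7.7774×10⁻⁵×11³ = 11.00 mg/L.

C_s ≈ 11.0 mg/L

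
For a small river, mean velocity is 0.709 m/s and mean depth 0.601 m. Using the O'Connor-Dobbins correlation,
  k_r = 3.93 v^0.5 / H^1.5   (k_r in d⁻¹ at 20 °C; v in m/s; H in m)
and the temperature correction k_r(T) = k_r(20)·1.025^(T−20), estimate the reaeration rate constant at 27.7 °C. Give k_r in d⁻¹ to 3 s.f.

k_r(20) = 3.93 × 0.709^0.5 / 0.601^1.5 = 3.93 × 0.8420 / 0.4659 = 7.102 d⁻¹.
k_r(27.7) = 7.102 × 1.025^(27.7−20) = 7.102 × 1.209 = 8.590 d⁻¹.

k_r ≈ 8.59 d⁻¹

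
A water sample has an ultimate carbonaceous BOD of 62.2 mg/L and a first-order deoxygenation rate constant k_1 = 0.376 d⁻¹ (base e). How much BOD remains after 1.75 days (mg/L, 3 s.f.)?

L_t = L₀ e^(−k_1 t) = 62.2 × e^(−0.376×1.75) = 62.2 × 0.5179 = 32.21 mg/L.

L ≈ 32.2 mg/L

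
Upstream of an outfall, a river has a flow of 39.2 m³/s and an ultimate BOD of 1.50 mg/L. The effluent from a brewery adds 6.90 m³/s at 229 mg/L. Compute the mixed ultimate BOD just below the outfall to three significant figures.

35.6 mg/L

Flow-weighted mixing: C = (Q_r C_r + Q_w C_w)/(Q_r + Q_w)
= (39.2×1.50 + 6.90×229)/(39.2 + 6.90) = 1639/46.10 = 35.55 mg/L.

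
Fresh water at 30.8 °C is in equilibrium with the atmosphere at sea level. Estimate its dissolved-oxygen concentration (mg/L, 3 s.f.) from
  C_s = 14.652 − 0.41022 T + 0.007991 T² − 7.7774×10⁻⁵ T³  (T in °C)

C_s ≈ 7.33 mg/L

C_s = 14.652 − 0.41022×30.8 + 0.007991×30.8² − 7.7774×10⁻⁵×30.8³ = 7.325 mg/L.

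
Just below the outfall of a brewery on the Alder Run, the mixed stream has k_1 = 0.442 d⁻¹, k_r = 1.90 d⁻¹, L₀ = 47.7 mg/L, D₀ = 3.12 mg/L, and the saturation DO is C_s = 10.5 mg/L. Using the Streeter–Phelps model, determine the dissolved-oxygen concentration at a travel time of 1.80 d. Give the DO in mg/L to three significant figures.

k_1 L₀/(k_r−k_1) = 0.442×47.7/(1.90−0.442) = 21.08/1.458 = 14.46 mg/L.
e^(−k_1 t) = e^(−0.442×1.800) = 0.4513; e^(−k_r t) = e^(−1.90×1.800) = 0.03271.
D = 14.46 × (0.4513 − 0.03271) + 3.12 × 0.03271 = 6.053 + 0.1021 = 6.155 mg/L.
DO = C_s − D = 10.5 − 6.155 = 4.345 mg/L.

DO ≈ 4.34 mg/L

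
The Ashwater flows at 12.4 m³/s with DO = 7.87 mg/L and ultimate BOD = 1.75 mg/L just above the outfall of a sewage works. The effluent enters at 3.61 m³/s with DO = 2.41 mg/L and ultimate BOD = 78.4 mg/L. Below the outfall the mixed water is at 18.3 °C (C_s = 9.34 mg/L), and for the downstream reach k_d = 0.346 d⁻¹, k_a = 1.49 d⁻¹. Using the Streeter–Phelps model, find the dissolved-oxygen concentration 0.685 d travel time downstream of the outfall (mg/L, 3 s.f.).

DO ≈ 5.90 mg/L

Mixed DO = (12.4×7.87 + 3.61×2.41)/(12.4+3.61) = 106.3/16.01 = 6.639 mg/L.
Mixed L₀ = (12.4×1.75 + 3.61×78.4)/(16.01) = 304.7/16.01 = 19.03 mg/L.
Initial deficit D₀ = C_s − DO₀ = 9.34 − 6.639 = 2.701 mg/L.
D(0.685) = [0.346×19.03/(1.49−0.346)](e^(−0.346×0.685) − e^(−1.49×0.685)) + 2.701 e^(−1.49×0.685)
= 5.757 × (0.7890 − 0.3604) + 2.701 × 0.3604 = 3.441 mg/L.
DO = 9.34 − 3.441 = 5.899 mg/L.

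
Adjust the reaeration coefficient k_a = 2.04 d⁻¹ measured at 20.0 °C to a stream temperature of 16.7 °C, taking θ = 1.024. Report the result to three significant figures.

k_a(T₂) = k_a(T₁) · θ^(T₂−T₁) = 2.04 × 1.024^(16.7−20.0)
= 2.04 × 1.024^-3.30 = 2.04 × 0.9247 = 1.886 d⁻¹.

k_a ≈ 1.89 d⁻¹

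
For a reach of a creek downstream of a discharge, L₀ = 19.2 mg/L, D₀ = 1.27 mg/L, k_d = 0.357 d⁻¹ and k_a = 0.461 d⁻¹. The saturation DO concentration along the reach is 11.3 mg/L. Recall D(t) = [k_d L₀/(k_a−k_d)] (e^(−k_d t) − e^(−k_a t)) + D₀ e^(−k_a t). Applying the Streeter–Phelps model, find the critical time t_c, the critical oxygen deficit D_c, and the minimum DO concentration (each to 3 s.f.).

With k_a/k_d = 1.291 and 1 − D₀(k_a−k_d)/(k_d L₀) = 0.9807,
t_c = ln(1.291 × 0.9807) / (0.461 − 0.357) = ln(1.266) / 0.1040 = 0.2362/0.1040 = 2.271 d.
D_c = (k_d/k_a) L₀ e^(−k_d t_c) = (0.357/0.461) × 19.2 × e^(−0.357×2.271) = 0.7744 × 19.2 × 0.4445 = 6.609 mg/L.
Minimum DO = C_s − D_c = 11.3 − 6.609 = 4.691 mg/L.

t_c ≈ 2.27 d; D_c ≈ 6.61 mg/L; min DO ≈ 4.69 mg/L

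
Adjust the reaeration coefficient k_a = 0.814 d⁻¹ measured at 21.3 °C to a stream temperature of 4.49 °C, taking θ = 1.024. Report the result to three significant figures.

k_a ≈ 0.546 d⁻¹

k_a(T₂) = k_a(T₁) · θ^(T₂−T₁) = 0.814 × 1.024^(4.49−21.3)
= 0.814 × 1.024^-16.8 = 0.814 × 0.6712 = 0.5464 d⁻¹.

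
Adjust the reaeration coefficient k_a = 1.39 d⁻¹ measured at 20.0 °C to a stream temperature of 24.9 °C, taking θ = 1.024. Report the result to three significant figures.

k_a ≈ 1.56 d⁻¹

k_a(T₂) = k_a(T₁) · θ^(T₂−T₁) = 1.39 × 1.024^(24.9−20.0)
= 1.39 × 1.024^4.90 = 1.39 × 1.123 = 1.561 d⁻¹.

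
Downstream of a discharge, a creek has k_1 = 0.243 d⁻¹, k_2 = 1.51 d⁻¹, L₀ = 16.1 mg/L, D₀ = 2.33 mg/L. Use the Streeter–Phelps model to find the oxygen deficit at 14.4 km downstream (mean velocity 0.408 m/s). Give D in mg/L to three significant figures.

Travel time t = x/v = 14.4 km / (0.408 m/s) = 14400 m / 0.408 m/s = 35290 s = 0.4085 d.
k_1 L₀/(k_2−k_1) = 0.243×16.1/(1.51−0.243) = 3.912/1.267 = 3.088 mg/L.
e^(−k_1 t) = e^(−0.243×0.4085) = 0.9055; e^(−k_2 t) = e^(−1.51×0.4085) = 0.5397.
D = 3.088 × (0.9055 − 0.5397) + 2.33 × 0.5397 = 1.130 + 1.257 = 2.387 mg/L.

D ≈ 2.39 mg/L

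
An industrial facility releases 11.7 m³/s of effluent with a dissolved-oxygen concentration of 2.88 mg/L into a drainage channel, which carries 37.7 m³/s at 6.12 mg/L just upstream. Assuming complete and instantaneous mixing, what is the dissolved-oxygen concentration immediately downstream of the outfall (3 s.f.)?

5.35 mg/L

Flow-weighted mixing: C = (Q_r C_r + Q_w C_w)/(Q_r + Q_w)
= (37.7×6.12 + 11.7×2.88)/(37.7 + 11.7) = 264.4/49.40 = 5.353 mg/L.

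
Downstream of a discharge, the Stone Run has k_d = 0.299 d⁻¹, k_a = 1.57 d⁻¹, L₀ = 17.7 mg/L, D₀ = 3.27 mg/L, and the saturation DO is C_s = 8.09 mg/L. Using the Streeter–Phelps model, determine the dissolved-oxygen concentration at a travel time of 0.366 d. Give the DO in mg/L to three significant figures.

DO ≈ 4.86 mg/L

k_d L₀/(k_a−k_d) = 0.299×17.7/(1.57−0.299) = 5.292/1.271 = 4.164 mg/L.
e^(−k_d t) = e^(−0.299×0.3660) = 0.8963; e^(−k_a t) = e^(−1.57×0.3660) = 0.5629.
D = 4.164 × (0.8963 − 0.5629) + 3.27 × 0.5629 = 1.388 + 1.841 = 3.229 mg/L.
DO = C_s − D = 8.09 − 3.229 = 4.861 mg/L.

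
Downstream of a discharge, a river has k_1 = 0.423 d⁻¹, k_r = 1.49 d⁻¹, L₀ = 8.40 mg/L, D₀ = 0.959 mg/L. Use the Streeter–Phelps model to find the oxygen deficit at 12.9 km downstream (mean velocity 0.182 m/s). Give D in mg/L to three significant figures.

Travel time t = x/v = 12.9 km / (0.182 m/s) = 12900 m / 0.182 m/s = 70880 s = 0.8204 d.
k_1 L₀/(k_r−k_1) = 0.423×8.40/(1.49−0.423) = 3.553/1.067 = 3.330 mg/L.
e^(−k_1 t) = e^(−0.423×0.8204) = 0.7068; e^(−k_r t) = e^(−1.49×0.8204) = 0.2945.
D = 3.330 × (0.7068 − 0.2945) + 0.959 × 0.2945 = 1.373 + 0.2825 = 1.655 mg/L.

D ≈ 1.66 mg/L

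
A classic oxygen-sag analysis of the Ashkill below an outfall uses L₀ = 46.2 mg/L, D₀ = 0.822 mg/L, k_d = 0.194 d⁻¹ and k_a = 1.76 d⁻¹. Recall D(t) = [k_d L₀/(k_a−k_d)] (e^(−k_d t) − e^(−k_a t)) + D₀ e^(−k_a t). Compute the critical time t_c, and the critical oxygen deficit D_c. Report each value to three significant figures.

t_c ≈ 1.31 d; D_c ≈ 3.95 mg/L

With k_a/k_d = 9.072 and 1 − D₀(k_a−k_d)/(k_d L₀) = 0.8564,
t_c = ln(9.072 × 0.8564) / (1.76 − 0.194) = ln(7.769) / 1.566 = 2.050/1.566 = 1.309 d.
L(t_c) = L₀ e^(−k_d t_c) = 46.2 × 0.7757 = 35.84 mg/L, and at the critical point k_a D_c = k_d L, so D_c = (0.194/1.76) × 35.84 = 3.950 mg/L.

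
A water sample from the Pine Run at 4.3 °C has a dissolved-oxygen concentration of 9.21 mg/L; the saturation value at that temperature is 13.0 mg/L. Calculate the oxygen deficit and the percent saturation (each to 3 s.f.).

D ≈ 3.79 mg/L; 70.8 % saturation

D = C_s − C = 13.0 − 9.21 = 3.79 mg/L.
% saturation = 9.21/13.0 × 100 = 70.8 %.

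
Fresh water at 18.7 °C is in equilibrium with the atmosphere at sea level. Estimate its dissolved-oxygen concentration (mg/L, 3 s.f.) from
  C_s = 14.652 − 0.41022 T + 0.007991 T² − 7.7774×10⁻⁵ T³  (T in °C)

C_s ≈ 9.27 mg/L

C_s = 14.652 − 0.41022×18.7 + 0.007991×18.7² − 7.7774×10⁻⁵×18.7³ = 9.267 mg/L.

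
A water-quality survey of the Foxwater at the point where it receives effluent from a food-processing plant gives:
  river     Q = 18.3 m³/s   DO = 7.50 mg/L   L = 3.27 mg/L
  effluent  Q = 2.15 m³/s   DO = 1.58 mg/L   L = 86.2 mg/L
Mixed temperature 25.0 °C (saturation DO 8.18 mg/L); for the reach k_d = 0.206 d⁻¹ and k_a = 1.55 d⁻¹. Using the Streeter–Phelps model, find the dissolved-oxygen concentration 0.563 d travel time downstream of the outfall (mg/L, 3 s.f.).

Mixed DO = (18.3×7.50 + 2.15×1.58)/(18.3+2.15) = 140.6/20.45 = 6.878 mg/L.
Mixed L₀ = (18.3×3.27 + 2.15×86.2)/(20.45) = 245.2/20.45 = 11.99 mg/L.
Initial deficit D₀ = C_s − DO₀ = 8.18 − 6.878 = 1.302 mg/L.
D(0.563) = [0.206×11.99/(1.55−0.206)](e^(−0.206×0.563) − e^(−1.55×0.563)) + 1.302 e^(−1.55×0.563)
= 1.838 × (0.8905 − 0.4178) + 1.302 × 0.4178 = 1.413 mg/L.
DO = 8.18 − 1.413 = 6.767 mg/L.

DO ≈ 6.77 mg/L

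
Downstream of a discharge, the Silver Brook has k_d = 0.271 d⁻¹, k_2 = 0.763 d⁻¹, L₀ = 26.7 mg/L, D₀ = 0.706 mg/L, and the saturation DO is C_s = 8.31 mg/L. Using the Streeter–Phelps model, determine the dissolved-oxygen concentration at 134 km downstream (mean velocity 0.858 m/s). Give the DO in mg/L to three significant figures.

DO ≈ 2.82 mg/L

Travel time t = x/v = 134 km / (0.858 m/s) = 134000 m / 0.858 m/s = 156200 s = 1.808 d.
k_d L₀/(k_2−k_d) = 0.271×26.7/(0.763−0.271) = 7.236/0.4920 = 14.71 mg/L.
e^(−k_d t) = e^(−0.271×1.808) = 0.6127; e^(−k_2 t) = e^(−0.763×1.808) = 0.2518.
D = 14.71 × (0.6127 − 0.2518) + 0.706 × 0.2518 = 5.308 + 0.1778 = 5.486 mg/L.
DO = C_s − D = 8.31 − 5.486 = 2.824 mg/L.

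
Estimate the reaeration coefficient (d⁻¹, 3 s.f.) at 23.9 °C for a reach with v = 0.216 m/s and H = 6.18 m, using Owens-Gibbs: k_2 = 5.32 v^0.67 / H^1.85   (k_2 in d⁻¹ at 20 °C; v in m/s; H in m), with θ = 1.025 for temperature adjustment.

k_2 ≈ 0.0722 d⁻¹

k_2(20) = 5.32 × 0.216^0.67 / 6.18^1.85 = 5.32 × 0.3582 / 29.06 = 0.06556 d⁻¹.
k_2(23.9) = 0.06556 × 1.025^(23.9−20) = 0.06556 × 1.101 = 0.07219 d⁻¹.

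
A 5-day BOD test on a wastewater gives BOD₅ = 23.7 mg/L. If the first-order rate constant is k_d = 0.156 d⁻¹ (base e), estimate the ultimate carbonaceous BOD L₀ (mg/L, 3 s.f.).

L₀ ≈ 43.8 mg/L

BOD₅ = L₀(1 − e^(−5k_d)) ⇒ L₀ = BOD₅ / (1 − e^(−5×0.156))
= 23.7 / (1 − 0.4584) = 23.7 / 0.5416 = 43.76 mg/L.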